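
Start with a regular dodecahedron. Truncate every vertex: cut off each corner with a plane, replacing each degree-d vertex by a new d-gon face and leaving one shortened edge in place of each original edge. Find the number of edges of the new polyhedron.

90

The base solid has V = 20, E = 30, F = 12.
Truncation replaces each original edge-end by a new vertex, so V′ = 2E = 60.
Each original edge survives, and each old vertex of degree d contributes d new edges; summing degrees gives Σd = 2E, so E′ = E + 2E = 3E = 90.
Each original face survives and each original vertex becomes one new face: F′ = F + V = 32.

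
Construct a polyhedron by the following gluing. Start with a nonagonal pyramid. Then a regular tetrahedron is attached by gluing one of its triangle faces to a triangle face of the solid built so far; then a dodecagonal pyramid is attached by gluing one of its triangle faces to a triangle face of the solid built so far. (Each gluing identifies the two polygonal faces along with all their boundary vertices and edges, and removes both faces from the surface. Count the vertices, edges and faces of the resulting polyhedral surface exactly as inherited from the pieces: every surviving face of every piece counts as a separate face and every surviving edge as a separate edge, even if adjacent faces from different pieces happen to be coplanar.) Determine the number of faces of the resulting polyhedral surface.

A nonagonal pyramid: V=10, E=18, F=10.
Attach a regular tetrahedron (V=4, E=6, F=4) along a 3-gon: merge 3 vertices and 3 edges, delete both glued faces → V=11, E=21, F=12.
Attach a dodecagonal pyramid (V=13, E=24, F=13) along a 3-gon: merge 3 vertices and 3 edges, delete both glued faces → V=21, E=42, F=23.
Check: V − E + F = 21 − 42 + 23 = 2.

23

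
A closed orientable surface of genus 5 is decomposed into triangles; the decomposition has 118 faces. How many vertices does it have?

χ = 2 − 2·5 = -8, and every face is a triangle so 3F = 2E.
E = 3·118/2 = 177. Then V = -8 + E − F = -8 + 177 − 118 = 51.

51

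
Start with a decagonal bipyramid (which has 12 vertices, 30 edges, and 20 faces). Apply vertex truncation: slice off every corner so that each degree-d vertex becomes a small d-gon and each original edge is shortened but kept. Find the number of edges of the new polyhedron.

90

Truncation replaces each original edge-end by a new vertex, so V′ = 2E = 60.
Each original edge survives, and each old vertex of degree d contributes d new edges; summing degrees gives Σd = 2E, so E′ = E + 2E = 3E = 90.
Each original face survives and each original vertex becomes one new face: F′ = F + V = 32.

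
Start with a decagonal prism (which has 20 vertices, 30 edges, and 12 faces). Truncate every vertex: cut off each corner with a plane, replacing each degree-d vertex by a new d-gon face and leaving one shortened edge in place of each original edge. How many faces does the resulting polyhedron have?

Truncation replaces each original edge-end by a new vertex, so V′ = 2E = 60.
Each original edge survives, and each old vertex of degree d contributes d new edges; summing degrees gives Σd = 2E, so E′ = E + 2E = 3E = 90.
Each original face survives and each original vertex becomes one new face: F′ = F + V = 32.

32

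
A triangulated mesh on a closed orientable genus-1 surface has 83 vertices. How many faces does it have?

166

χ = 2 − 2·1 = 0, and every face is a triangle so 3F = 2E.
V − E + F = 0 with E = 3F/2 gives 83 − (3/2 − 1)·F = 0, so F = 166 and E = 249.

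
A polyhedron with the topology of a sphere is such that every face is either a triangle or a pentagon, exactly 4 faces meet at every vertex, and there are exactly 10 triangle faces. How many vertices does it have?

Let x be the number of pentagons; then F = 10 + x.
Edge–face incidences: 2E = 3·10 + 5·x = 30 + 5x.
Every vertex has degree 4, so 4V = 2E.
Euler: V − E + F = 2 ⇒ (2E)/4 − E + (10 + x) = 2.
Multiply by 8: 2·(2E) − 4·(2E) + 8·(10 + x) = 16, i.e. 80 + 8x − 2·(30 + 5x) = 16.
Collecting terms: −2x + 20 = 16, so −2x = −4, so x = 2.
Then 2E = 30 + 5·2 = 40, so E = 20, V = 2E/4 = 10, F = 10 + 2 = 12.

10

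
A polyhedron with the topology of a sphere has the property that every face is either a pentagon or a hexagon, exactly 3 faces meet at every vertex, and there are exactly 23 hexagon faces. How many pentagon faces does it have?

12

Let x be the number of pentagons; then F = 23 + x.
Edge–face incidences: 2E = 6·23 + 5·x = 138 + 5x.
Every vertex has degree 3, so 3V = 2E.
Euler: V − E + F = 2 ⇒ (2E)/3 − E + (23 + x) = 2.
Multiply by 6: 2·(2E) − 3·(2E) + 6·(23 + x) = 12, i.e. 138 + 6x − (138 + 5x) = 12.
Collecting terms: x = 12.
Then 2E = 138 + 5·12 = 198, so E = 99, V = 2E/3 = 66, F = 23 + 12 = 35.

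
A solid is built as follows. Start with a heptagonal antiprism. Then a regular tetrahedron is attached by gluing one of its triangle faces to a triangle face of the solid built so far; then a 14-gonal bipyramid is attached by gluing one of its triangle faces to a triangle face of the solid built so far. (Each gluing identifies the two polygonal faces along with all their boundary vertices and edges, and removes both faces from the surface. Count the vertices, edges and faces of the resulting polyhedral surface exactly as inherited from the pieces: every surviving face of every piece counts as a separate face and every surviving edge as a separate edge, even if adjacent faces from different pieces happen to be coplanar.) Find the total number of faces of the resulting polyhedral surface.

A heptagonal antiprism: V=14, E=28, F=16.
Attach a regular tetrahedron (V=4, E=6, F=4) along a 3-gon: merge 3 vertices and 3 edges, delete both glued faces → V=15, E=31, F=18.
Attach a 14-gonal bipyramid (V=16, E=42, F=28) along a 3-gon: merge 3 vertices and 3 edges, delete both glued faces → V=28, E=70, F=44.
Check: V − E + F = 28 − 70 + 44 = 2.

44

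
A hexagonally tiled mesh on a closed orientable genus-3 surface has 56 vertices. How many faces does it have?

30

χ = 2 − 2·3 = -4, and every face is a hexagon so 6F = 2E.
V − E + F = -4 with E = 6F/2 gives 56 − (6/2 − 1)·F = -4, so F = 30 and E = 90.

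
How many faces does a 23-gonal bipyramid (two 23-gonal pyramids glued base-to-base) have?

46

A bipyramid over an n-gon has 2n triangular faces and n + 2 vertices: V = 23 + 2 = 25, E = 3·23 = 69, F = 2·23 = 46.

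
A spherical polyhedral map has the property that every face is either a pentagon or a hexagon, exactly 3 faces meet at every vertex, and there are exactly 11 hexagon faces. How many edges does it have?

Let x be the number of pentagons; then F = 11 + x.
Edge–face incidences: 2E = 6·11 + 5·x = 66 + 5x.
Every vertex has degree 3, so 3V = 2E.
Euler: V − E + F = 2 ⇒ (2E)/3 − E + (11 + x) = 2.
Multiply by 6: 2·(2E) − 3·(2E) + 6·(11 + x) = 12, i.e. 66 + 6x − (66 + 5x) = 12.
Collecting terms: x = 12.
Then 2E = 66 + 5·12 = 126, so E = 63, V = 2E/3 = 42, F = 11 + 12 = 23.

63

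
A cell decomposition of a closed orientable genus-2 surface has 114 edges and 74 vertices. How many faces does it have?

For a closed orientable surface of genus 2, χ = 2 − 2·2 = -2.
F = -2 − V + E = -2 − 74 + 114 = 38.

38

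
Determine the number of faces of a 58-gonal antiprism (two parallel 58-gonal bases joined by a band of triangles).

An antiprism on an n-gon has two n-gon caps and 2n triangles: V = 2·58 = 116, E = 4·58 = 232, F = 2·58 + 2 = 118.

118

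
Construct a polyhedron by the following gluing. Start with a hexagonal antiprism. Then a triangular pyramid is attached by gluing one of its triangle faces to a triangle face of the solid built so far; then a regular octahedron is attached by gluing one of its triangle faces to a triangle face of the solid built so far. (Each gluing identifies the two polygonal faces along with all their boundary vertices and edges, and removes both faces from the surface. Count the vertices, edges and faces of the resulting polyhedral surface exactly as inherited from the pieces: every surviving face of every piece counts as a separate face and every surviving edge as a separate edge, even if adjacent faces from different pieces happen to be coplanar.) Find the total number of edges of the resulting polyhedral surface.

36

A hexagonal antiprism: V=12, E=24, F=14.
Attach a triangular pyramid (V=4, E=6, F=4) along a 3-gon: merge 3 vertices and 3 edges, delete both glued faces → V=13, E=27, F=16.
Attach a regular octahedron (V=6, E=12, F=8) along a 3-gon: merge 3 vertices and 3 edges, delete both glued faces → V=16, E=36, F=22.
Check: V − E + F = 16 − 36 + 22 = 2.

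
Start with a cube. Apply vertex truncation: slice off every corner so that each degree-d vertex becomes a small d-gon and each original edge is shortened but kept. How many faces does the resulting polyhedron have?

14

The base solid has V = 8, E = 12, F = 6.
Truncation replaces each original edge-end by a new vertex, so V′ = 2E = 24.
Each original edge survives, and each old vertex of degree d contributes d new edges; summing degrees gives Σd = 2E, so E′ = E + 2E = 3E = 36.
Each original face survives and each original vertex becomes one new face: F′ = F + V = 14.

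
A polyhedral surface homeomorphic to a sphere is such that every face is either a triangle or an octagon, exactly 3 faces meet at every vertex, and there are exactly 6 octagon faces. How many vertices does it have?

Let x be the number of triangles; then F = 6 + x.
Edge–face incidences: 2E = 8·6 + 3·x = 48 + 3x.
Every vertex has degree 3, so 3V = 2E.
Euler: V − E + F = 2 ⇒ (2E)/3 − E + (6 + x) = 2.
Multiply by 6: 2·(2E) − 3·(2E) + 6·(6 + x) = 12, i.e. 36 + 6x − (48 + 3x) = 12.
Collecting terms: 3x − 12 = 12, so 3x = 24, so x = 8.
Then 2E = 48 + 3·8 = 72, so E = 36, V = 2E/3 = 24, F = 6 + 8 = 14.

24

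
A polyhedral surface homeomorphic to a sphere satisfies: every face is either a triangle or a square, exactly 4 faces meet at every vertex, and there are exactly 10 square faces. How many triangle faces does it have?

Let x be the number of triangles; then F = 10 + x.
Edge–face incidences: 2E = 4·10 + 3·x = 40 + 3x.
Every vertex has degree 4, so 4V = 2E.
Euler: V − E + F = 2 ⇒ (2E)/4 − E + (10 + x) = 2.
Multiply by 8: 2·(2E) − 4·(2E) + 8·(10 + x) = 16, i.e. 80 + 8x − 2·(40 + 3x) = 16.
Collecting terms: 2x = 16, so x = 8.
Then 2E = 40 + 3·8 = 64, so E = 32, V = 2E/4 = 16, F = 10 + 8 = 18.

8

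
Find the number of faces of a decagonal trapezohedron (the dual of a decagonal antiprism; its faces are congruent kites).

The n-trapezohedron (dual of the n-antiprism) has V = 2·10 + 2 = 22, E = 4·10 = 40, F = 2·10 = 20.

20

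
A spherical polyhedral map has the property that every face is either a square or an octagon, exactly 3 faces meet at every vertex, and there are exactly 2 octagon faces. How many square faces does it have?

Let x be the number of squares; then F = 2 + x.
Edge–face incidences: 2E = 8·2 + 4·x = 16 + 4x.
Every vertex has degree 3, so 3V = 2E.
Euler: V − E + F = 2 ⇒ (2E)/3 − E + (2 + x) = 2.
Multiply by 6: 2·(2E) − 3·(2E) + 6·(2 + x) = 12, i.e. 12 + 6x − (16 + 4x) = 12.
Collecting terms: 2x − 4 = 12, so 2x = 16, so x = 8.
Then 2E = 16 + 4·8 = 48, so E = 24, V = 2E/3 = 16, F = 2 + 8 = 10.

8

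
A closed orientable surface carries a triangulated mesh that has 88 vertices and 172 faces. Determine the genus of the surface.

0

Every face is a triangle, so 2E = 3·172 = 516, giving E = 258.
χ = V − E + F = 88 − 258 + 172 = 2.
For a closed orientable surface χ = 2 − 2g, so g = (2 − (2))/2 = 0.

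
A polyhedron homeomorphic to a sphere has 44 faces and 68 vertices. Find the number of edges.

Here V − E + F = 2.
E = V + F − (2) = 68 + 44 − (2) = 110.

110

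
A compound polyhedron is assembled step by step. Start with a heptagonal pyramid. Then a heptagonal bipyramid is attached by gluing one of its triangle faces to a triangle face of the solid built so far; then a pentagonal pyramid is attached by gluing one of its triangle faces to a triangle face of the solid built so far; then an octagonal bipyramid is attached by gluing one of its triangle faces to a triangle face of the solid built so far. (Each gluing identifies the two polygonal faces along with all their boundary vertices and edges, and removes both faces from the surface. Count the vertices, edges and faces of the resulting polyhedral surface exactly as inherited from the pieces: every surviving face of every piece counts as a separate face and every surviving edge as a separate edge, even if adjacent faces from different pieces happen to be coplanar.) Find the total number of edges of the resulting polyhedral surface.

60

A heptagonal pyramid: V=8, E=14, F=8.
Attach a heptagonal bipyramid (V=9, E=21, F=14) along a 3-gon: merge 3 vertices and 3 edges, delete both glued faces → V=14, E=32, F=20.
Attach a pentagonal pyramid (V=6, E=10, F=6) along a 3-gon: merge 3 vertices and 3 edges, delete both glued faces → V=17, E=39, F=24.
Attach an octagonal bipyramid (V=10, E=24, F=16) along a 3-gon: merge 3 vertices and 3 edges, delete both glued faces → V=24, E=60, F=38.
Check: V − E + F = 24 − 60 + 38 = 2.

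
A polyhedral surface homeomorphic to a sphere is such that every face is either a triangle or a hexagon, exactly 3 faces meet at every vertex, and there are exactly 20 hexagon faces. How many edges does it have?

Let x be the number of triangles; then F = 20 + x.
Edge–face incidences: 2E = 6·20 + 3·x = 120 + 3x.
Every vertex has degree 3, so 3V = 2E.
Euler: V − E + F = 2 ⇒ (2E)/3 − E + (20 + x) = 2.
Multiply by 6: 2·(2E) − 3·(2E) + 6·(20 + x) = 12, i.e. 120 + 6x − (120 + 3x) = 12.
Collecting terms: 3x = 12, so x = 4.
Then 2E = 120 + 3·4 = 132, so E = 66, V = 2E/3 = 44, F = 20 + 4 = 24.

66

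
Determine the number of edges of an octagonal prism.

A prism on an n-gon has two n-gon bases and n rectangular sides: V = 2·8 = 16, E = 3·8 = 24, F = 8 + 2 = 10.

24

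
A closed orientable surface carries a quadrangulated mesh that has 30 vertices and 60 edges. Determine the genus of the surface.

1

Every face is a square and each edge borders two faces, so 4F = 2·60, giving F = 30.
χ = V − E + F = 30 − 60 + 30 = 0.
For a closed orientable surface χ = 2 − 2g, so g = (2 − (0))/2 = 1.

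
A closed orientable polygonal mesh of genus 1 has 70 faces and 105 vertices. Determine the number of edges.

175

For a closed orientable surface of genus 1, χ = 2 − 2·1 = 0.
E = V + F − (0) = 105 + 70 − (0) = 175.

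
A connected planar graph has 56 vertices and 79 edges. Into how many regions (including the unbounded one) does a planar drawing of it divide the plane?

25

Euler's formula for a connected plane graph: V − E + F = 2, so F = 2 − 56 + 79 = 25.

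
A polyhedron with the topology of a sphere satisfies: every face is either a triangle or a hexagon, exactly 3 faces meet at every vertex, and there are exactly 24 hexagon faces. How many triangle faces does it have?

4

Let x be the number of triangles; then F = 24 + x.
Edge–face incidences: 2E = 6·24 + 3·x = 144 + 3x.
Every vertex has degree 3, so 3V = 2E.
Euler: V − E + F = 2 ⇒ (2E)/3 − E + (24 + x) = 2.
Multiply by 6: 2·(2E) − 3·(2E) + 6·(24 + x) = 12, i.e. 144 + 6x − (144 + 3x) = 12.
Collecting terms: 3x = 12, so x = 4.
Then 2E = 144 + 3·4 = 156, so E = 78, V = 2E/3 = 52, F = 24 + 4 = 28.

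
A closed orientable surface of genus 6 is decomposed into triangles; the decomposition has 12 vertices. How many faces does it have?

χ = 2 − 2·6 = -10, and every face is a triangle so 3F = 2E.
V − E + F = -10 with E = 3F/2 gives 12 − (3/2 − 1)·F = -10, so F = 44 and E = 66.

44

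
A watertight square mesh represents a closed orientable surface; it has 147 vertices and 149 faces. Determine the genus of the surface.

2

Every face is a square, so 2E = 4·149 = 596, giving E = 298.
χ = V − E + F = 147 − 298 + 149 = -2.
For a closed orientable surface χ = 2 − 2g, so g = (2 − (-2))/2 = 2.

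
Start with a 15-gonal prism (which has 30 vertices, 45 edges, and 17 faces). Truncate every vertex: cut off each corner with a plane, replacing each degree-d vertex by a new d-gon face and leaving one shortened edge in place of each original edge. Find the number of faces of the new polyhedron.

Truncation replaces each original edge-end by a new vertex, so V′ = 2E = 90.
Each original edge survives, and each old vertex of degree d contributes d new edges; summing degrees gives Σd = 2E, so E′ = E + 2E = 3E = 135.
Each original face survives and each original vertex becomes one new face: F′ = F + V = 47.

47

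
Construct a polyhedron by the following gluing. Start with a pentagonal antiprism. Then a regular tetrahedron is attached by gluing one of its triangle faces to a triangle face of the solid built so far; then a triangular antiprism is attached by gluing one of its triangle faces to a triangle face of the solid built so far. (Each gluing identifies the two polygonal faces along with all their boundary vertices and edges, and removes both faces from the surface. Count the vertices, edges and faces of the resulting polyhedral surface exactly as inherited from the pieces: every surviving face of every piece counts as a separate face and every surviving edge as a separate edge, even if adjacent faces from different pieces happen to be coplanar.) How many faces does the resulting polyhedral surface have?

A pentagonal antiprism: V=10, E=20, F=12.
Attach a regular tetrahedron (V=4, E=6, F=4) along a 3-gon: merge 3 vertices and 3 edges, delete both glued faces → V=11, E=23, F=14.
Attach a triangular antiprism (V=6, E=12, F=8) along a 3-gon: merge 3 vertices and 3 edges, delete both glued faces → V=14, E=32, F=20.
Check: V − E + F = 14 − 32 + 20 = 2.

20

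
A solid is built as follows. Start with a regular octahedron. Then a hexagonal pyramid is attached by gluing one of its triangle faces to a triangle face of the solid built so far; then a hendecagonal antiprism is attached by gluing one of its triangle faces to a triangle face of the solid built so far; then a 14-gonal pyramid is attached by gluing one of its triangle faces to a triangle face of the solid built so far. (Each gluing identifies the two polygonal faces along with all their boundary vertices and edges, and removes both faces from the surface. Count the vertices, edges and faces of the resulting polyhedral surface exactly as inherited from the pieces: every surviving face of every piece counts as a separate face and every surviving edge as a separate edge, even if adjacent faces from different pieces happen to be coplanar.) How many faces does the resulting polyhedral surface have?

48

A regular octahedron: V=6, E=12, F=8.
Attach a hexagonal pyramid (V=7, E=12, F=7) along a 3-gon: merge 3 vertices and 3 edges, delete both glued faces → V=10, E=21, F=13.
Attach a hendecagonal antiprism (V=22, E=44, F=24) along a 3-gon: merge 3 vertices and 3 edges, delete both glued faces → V=29, E=62, F=35.
Attach a 14-gonal pyramid (V=15, E=28, F=15) along a 3-gon: merge 3 vertices and 3 edges, delete both glued faces → V=41, E=87, F=48.
Check: V − E + F = 41 − 87 + 48 = 2.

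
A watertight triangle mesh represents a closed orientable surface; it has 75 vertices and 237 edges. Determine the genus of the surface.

3

Every face is a triangle and each edge borders two faces, so 3F = 2·237, giving F = 158.
χ = V − E + F = 75 − 237 + 158 = -4.
For a closed orientable surface χ = 2 − 2g, so g = (2 − (-4))/2 = 3.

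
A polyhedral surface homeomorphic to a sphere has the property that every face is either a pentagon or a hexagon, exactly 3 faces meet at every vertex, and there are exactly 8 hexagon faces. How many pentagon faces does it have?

12

Let x be the number of pentagons; then F = 8 + x.
Edge–face incidences: 2E = 6·8 + 5·x = 48 + 5x.
Every vertex has degree 3, so 3V = 2E.
Euler: V − E + F = 2 ⇒ (2E)/3 − E + (8 + x) = 2.
Multiply by 6: 2·(2E) − 3·(2E) + 6·(8 + x) = 12, i.e. 48 + 6x − (48 + 5x) = 12.
Collecting terms: x = 12.
Then 2E = 48 + 5·12 = 108, so E = 54, V = 2E/3 = 36, F = 8 + 12 = 20.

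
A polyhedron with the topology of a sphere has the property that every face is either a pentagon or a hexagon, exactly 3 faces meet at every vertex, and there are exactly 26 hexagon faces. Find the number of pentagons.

12

Let x be the number of pentagons; then F = 26 + x.
Edge–face incidences: 2E = 6·26 + 5·x = 156 + 5x.
Every vertex has degree 3, so 3V = 2E.
Euler: V − E + F = 2 ⇒ (2E)/3 − E + (26 + x) = 2.
Multiply by 6: 2·(2E) − 3·(2E) + 6·(26 + x) = 12, i.e. 156 + 6x − (156 + 5x) = 12.
Collecting terms: x = 12.
Then 2E = 156 + 5·12 = 216, so E = 108, V = 2E/3 = 72, F = 26 + 12 = 38.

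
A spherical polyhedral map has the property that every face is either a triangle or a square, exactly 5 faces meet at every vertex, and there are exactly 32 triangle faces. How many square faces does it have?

6

Let x be the number of squares; then F = 32 + x.
Edge–face incidences: 2E = 3·32 + 4·x = 96 + 4x.
Every vertex has degree 5, so 5V = 2E.
Euler: V − E + F = 2 ⇒ (2E)/5 − E + (32 + x) = 2.
Multiply by 10: 2·(2E) − 5·(2E) + 10·(32 + x) = 20, i.e. 320 + 10x − 3·(96 + 4x) = 20.
Collecting terms: −2x + 32 = 20, so −2x = −12, so x = 6.
Then 2E = 96 + 4·6 = 120, so E = 60, V = 2E/5 = 24, F = 32 + 6 = 38.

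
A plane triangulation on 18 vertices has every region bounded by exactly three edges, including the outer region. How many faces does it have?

32

In a plane triangulation 3F = 2E and V − E + F = 2, so F = 2V − 4 = 2·18 − 4 = 32.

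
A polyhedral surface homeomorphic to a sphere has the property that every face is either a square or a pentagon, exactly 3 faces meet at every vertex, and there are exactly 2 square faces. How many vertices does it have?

16

Let x be the number of pentagons; then F = 2 + x.
Edge–face incidences: 2E = 4·2 + 5·x = 8 + 5x.
Every vertex has degree 3, so 3V = 2E.
Euler: V − E + F = 2 ⇒ (2E)/3 − E + (2 + x) = 2.
Multiply by 6: 2·(2E) − 3·(2E) + 6·(2 + x) = 12, i.e. 12 + 6x − (8 + 5x) = 12.
Collecting terms: x + 4 = 12, so x = 8.
Then 2E = 8 + 5·8 = 48, so E = 24, V = 2E/3 = 16, F = 2 + 8 = 10.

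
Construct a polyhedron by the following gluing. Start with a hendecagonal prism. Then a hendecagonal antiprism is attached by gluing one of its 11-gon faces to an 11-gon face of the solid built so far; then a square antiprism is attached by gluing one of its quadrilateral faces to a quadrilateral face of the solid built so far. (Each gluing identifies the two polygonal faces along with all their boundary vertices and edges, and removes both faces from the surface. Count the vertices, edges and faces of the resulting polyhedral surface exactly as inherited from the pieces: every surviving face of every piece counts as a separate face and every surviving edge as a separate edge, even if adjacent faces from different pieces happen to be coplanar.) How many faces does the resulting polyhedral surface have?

43

A hendecagonal prism: V=22, E=33, F=13.
Attach a hendecagonal antiprism (V=22, E=44, F=24) along an 11-gon: merge 11 vertices and 11 edges, delete both glued faces → V=33, E=66, F=35.
Attach a square antiprism (V=8, E=16, F=10) along a 4-gon: merge 4 vertices and 4 edges, delete both glued faces → V=37, E=78, F=43.
Check: V − E + F = 37 − 78 + 43 = 2.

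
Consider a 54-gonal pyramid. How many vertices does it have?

A pyramid on an n-gon base has one n-gon and n triangles: V = 54 + 1 = 55, E = 2·54 = 108, F = 54 + 1 = 55.

55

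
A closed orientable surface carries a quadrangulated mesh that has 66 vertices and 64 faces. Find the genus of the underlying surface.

0

Every face is a square, so 2E = 4·64 = 256, giving E = 128.
χ = V − E + F = 66 − 128 + 64 = 2.
For a closed orientable surface χ = 2 − 2g, so g = (2 − (2))/2 = 0.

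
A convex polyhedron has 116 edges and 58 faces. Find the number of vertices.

60

Here V − E + F = 2.
V = 2 + E − F = 2 + 116 − 58 = 60.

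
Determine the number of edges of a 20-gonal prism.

60

A prism on an n-gon has two n-gon bases and n rectangular sides: V = 2·20 = 40, E = 3·20 = 60, F = 20 + 2 = 22.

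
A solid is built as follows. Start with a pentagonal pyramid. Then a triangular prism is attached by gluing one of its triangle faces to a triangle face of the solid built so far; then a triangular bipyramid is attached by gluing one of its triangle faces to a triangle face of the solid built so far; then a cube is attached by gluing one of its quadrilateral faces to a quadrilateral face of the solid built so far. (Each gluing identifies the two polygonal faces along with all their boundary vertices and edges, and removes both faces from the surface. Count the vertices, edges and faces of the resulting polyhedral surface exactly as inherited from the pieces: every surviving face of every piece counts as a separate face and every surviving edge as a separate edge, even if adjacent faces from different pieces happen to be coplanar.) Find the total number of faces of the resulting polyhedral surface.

17

A pentagonal pyramid: V=6, E=10, F=6.
Attach a triangular prism (V=6, E=9, F=5) along a 3-gon: merge 3 vertices and 3 edges, delete both glued faces → V=9, E=16, F=9.
Attach a triangular bipyramid (V=5, E=9, F=6) along a 3-gon: merge 3 vertices and 3 edges, delete both glued faces → V=11, E=22, F=13.
Attach a cube (V=8, E=12, F=6) along a 4-gon: merge 4 vertices and 4 edges, delete both glued faces → V=15, E=30, F=17.
Check: V − E + F = 15 − 30 + 17 = 2.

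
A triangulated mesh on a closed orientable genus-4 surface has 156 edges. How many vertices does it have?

χ = 2 − 2·4 = -6, and every face is a triangle so 3F = 2E.
F = 2E/3 = 104. Then V = -6 + E − F = -6 + 156 − 104 = 46.

46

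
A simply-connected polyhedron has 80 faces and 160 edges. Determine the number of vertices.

Here V − E + F = 2.
V = 2 + E − F = 2 + 160 − 80 = 82.

82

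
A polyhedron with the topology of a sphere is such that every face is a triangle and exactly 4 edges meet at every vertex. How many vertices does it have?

Each face has 3 edges and each edge borders two faces, so 2E = 3F.
Each vertex has degree 4, so 4V = 2E and hence V = 3F/4.
Euler: V − E + F = 2 ⇒ (3F/4) − (3F/2) + F = 2.
Multiply by 8: (6 − 12 + 8)F = 16, i.e. 2F = 16.
So F = 8, E = 3·8/2 = 12, V = 3·8/4 = 6.

6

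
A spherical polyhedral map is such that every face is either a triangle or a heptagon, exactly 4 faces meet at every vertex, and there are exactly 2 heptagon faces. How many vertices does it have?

14

Let x be the number of triangles; then F = 2 + x.
Edge–face incidences: 2E = 7·2 + 3·x = 14 + 3x.
Every vertex has degree 4, so 4V = 2E.
Euler: V − E + F = 2 ⇒ (2E)/4 − E + (2 + x) = 2.
Multiply by 8: 2·(2E) − 4·(2E) + 8·(2 + x) = 16, i.e. 16 + 8x − 2·(14 + 3x) = 16.
Collecting terms: 2x − 12 = 16, so 2x = 28, so x = 14.
Then 2E = 14 + 3·14 = 56, so E = 28, V = 2E/4 = 14, F = 2 + 14 = 16.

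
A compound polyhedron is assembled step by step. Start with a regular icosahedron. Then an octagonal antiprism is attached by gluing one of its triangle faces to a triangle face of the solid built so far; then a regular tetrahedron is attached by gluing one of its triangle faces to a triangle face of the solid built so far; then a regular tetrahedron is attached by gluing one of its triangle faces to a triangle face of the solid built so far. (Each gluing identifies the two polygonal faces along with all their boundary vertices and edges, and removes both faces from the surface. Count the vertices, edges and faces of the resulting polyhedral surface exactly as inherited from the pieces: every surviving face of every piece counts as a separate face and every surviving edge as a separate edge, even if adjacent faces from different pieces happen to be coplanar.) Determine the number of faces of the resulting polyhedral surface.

40

A regular icosahedron: V=12, E=30, F=20.
Attach an octagonal antiprism (V=16, E=32, F=18) along a 3-gon: merge 3 vertices and 3 edges, delete both glued faces → V=25, E=59, F=36.
Attach a regular tetrahedron (V=4, E=6, F=4) along a 3-gon: merge 3 vertices and 3 edges, delete both glued faces → V=26, E=62, F=38.
Attach a regular tetrahedron (V=4, E=6, F=4) along a 3-gon: merge 3 vertices and 3 edges, delete both glued faces → V=27, E=65, F=40.
Check: V − E + F = 27 − 65 + 40 = 2.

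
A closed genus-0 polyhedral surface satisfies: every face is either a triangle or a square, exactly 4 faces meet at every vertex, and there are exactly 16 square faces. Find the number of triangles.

Let x be the number of triangles; then F = 16 + x.
Edge–face incidences: 2E = 4·16 + 3·x = 64 + 3x.
Every vertex has degree 4, so 4V = 2E.
Euler: V − E + F = 2 ⇒ (2E)/4 − E + (16 + x) = 2.
Multiply by 8: 2·(2E) − 4·(2E) + 8·(16 + x) = 16, i.e. 128 + 8x − 2·(64 + 3x) = 16.
Collecting terms: 2x = 16, so x = 8.
Then 2E = 64 + 3·8 = 88, so E = 44, V = 2E/4 = 22, F = 16 + 8 = 24.

8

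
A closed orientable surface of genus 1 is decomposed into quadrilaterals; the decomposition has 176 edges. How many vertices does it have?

88

χ = 2 − 2·1 = 0, and every face is a square so 4F = 2E.
F = 2E/4 = 88. Then V = 0 + E − F = 0 + 176 − 88 = 88.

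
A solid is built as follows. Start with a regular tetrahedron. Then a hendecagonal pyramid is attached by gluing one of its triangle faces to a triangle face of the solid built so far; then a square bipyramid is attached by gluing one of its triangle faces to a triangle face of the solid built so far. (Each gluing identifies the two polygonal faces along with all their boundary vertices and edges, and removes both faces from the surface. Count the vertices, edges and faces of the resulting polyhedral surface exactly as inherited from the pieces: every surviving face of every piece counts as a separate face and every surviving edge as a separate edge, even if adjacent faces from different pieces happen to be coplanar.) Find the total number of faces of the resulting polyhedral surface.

A regular tetrahedron: V=4, E=6, F=4.
Attach a hendecagonal pyramid (V=12, E=22, F=12) along a 3-gon: merge 3 vertices and 3 edges, delete both glued faces → V=13, E=25, F=14.
Attach a square bipyramid (V=6, E=12, F=8) along a 3-gon: merge 3 vertices and 3 edges, delete both glued faces → V=16, E=34, F=20.
Check: V − E + F = 16 − 34 + 20 = 2.

20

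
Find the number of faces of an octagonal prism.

10

A prism on an n-gon has two n-gon bases and n rectangular sides: V = 2·8 = 16, E = 3·8 = 24, F = 8 + 2 = 10.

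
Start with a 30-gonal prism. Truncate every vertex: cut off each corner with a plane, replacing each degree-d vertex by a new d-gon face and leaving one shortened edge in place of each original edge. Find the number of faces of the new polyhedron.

92

The base solid has V = 60, E = 90, F = 32.
Truncation replaces each original edge-end by a new vertex, so V′ = 2E = 180.
Each original edge survives, and each old vertex of degree d contributes d new edges; summing degrees gives Σd = 2E, so E′ = E + 2E = 3E = 270.
Each original face survives and each original vertex becomes one new face: F′ = F + V = 92.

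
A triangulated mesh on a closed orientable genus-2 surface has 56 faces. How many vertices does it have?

26

χ = 2 − 2·2 = -2, and every face is a triangle so 3F = 2E.
E = 3·56/2 = 84. Then V = -2 + E − F = -2 + 84 − 56 = 26.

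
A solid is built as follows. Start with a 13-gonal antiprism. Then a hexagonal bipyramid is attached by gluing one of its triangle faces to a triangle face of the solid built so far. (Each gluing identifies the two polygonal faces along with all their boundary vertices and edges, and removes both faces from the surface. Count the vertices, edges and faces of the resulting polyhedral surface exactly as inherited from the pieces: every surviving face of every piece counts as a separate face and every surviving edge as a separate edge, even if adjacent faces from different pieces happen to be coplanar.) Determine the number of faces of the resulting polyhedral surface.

38

A 13-gonal antiprism: V=26, E=52, F=28.
Attach a hexagonal bipyramid (V=8, E=18, F=12) along a 3-gon: merge 3 vertices and 3 edges, delete both glued faces → V=31, E=67, F=38.
Check: V − E + F = 31 − 67 + 38 = 2.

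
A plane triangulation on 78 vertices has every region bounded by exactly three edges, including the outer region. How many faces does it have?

In a plane triangulation 3F = 2E and V − E + F = 2, so F = 2V − 4 = 2·78 − 4 = 152.

152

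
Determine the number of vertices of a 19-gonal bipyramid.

21

A bipyramid over an n-gon has 2n triangular faces and n + 2 vertices: V = 19 + 2 = 21, E = 3·19 = 57, F = 2·19 = 38.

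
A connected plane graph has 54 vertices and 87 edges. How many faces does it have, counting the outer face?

35

Euler's formula for a connected plane graph: V − E + F = 2, so F = 2 − 54 + 87 = 35.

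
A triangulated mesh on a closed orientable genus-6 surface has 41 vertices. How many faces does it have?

χ = 2 − 2·6 = -10, and every face is a triangle so 3F = 2E.
V − E + F = -10 with E = 3F/2 gives 41 − (3/2 − 1)·F = -10, so F = 102 and E = 153.

102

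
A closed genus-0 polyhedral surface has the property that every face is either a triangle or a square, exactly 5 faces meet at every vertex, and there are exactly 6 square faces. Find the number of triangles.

32

Let x be the number of triangles; then F = 6 + x.
Edge–face incidences: 2E = 4·6 + 3·x = 24 + 3x.
Every vertex has degree 5, so 5V = 2E.
Euler: V − E + F = 2 ⇒ (2E)/5 − E + (6 + x) = 2.
Multiply by 10: 2·(2E) − 5·(2E) + 10·(6 + x) = 20, i.e. 60 + 10x − 3·(24 + 3x) = 20.
Collecting terms: x − 12 = 20, so x = 32.
Then 2E = 24 + 3·32 = 120, so E = 60, V = 2E/5 = 24, F = 6 + 32 = 38.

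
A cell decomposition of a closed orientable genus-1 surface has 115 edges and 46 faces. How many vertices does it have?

For a closed orientable surface of genus 1, χ = 2 − 2·1 = 0.
V = 0 + E − F = 0 + 115 − 46 = 69.

69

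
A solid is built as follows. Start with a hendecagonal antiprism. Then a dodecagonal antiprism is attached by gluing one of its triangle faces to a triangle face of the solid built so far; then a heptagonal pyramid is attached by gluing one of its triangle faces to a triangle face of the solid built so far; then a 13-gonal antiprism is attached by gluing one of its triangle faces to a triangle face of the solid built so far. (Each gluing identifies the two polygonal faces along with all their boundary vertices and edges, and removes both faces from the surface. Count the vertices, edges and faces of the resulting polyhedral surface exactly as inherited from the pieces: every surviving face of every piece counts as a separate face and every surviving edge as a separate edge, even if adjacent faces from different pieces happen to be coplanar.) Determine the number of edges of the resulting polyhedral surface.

A hendecagonal antiprism: V=22, E=44, F=24.
Attach a dodecagonal antiprism (V=24, E=48, F=26) along a 3-gon: merge 3 vertices and 3 edges, delete both glued faces → V=43, E=89, F=48.
Attach a heptagonal pyramid (V=8, E=14, F=8) along a 3-gon: merge 3 vertices and 3 edges, delete both glued faces → V=48, E=100, F=54.
Attach a 13-gonal antiprism (V=26, E=52, F=28) along a 3-gon: merge 3 vertices and 3 edges, delete both glued faces → V=71, E=149, F=80.
Check: V − E + F = 71 − 149 + 80 = 2.

149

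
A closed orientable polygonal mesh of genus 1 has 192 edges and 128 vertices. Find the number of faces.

For a closed orientable surface of genus 1, χ = 2 − 2·1 = 0.
F = 0 − V + E = 0 − 128 + 192 = 64.

64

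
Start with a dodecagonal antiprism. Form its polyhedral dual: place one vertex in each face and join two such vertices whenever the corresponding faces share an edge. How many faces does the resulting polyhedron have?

The base solid has V = 24, E = 48, F = 26.
The dual swaps V and F and preserves E: V′ = F = 26, E′ = E = 48, F′ = V = 24.

24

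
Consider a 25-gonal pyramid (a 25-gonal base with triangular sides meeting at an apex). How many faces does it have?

A pyramid on an n-gon base has one n-gon and n triangles: V = 25 + 1 = 26, E = 2·25 = 50, F = 25 + 1 = 26.

26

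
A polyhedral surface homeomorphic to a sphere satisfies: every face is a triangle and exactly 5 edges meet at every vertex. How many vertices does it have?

12

Each face has 3 edges and each edge borders two faces, so 2E = 3F.
Each vertex has degree 5, so 5V = 2E and hence V = 3F/5.
Euler: V − E + F = 2 ⇒ (3F/5) − (3F/2) + F = 2.
Multiply by 10: (6 − 15 + 10)F = 20, i.e. 1F = 20.
So F = 20, E = 3·20/2 = 30, V = 3·20/5 = 12.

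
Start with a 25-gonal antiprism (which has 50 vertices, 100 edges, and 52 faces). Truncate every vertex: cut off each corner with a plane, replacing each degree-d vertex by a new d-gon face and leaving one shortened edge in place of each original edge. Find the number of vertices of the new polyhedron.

Truncation replaces each original edge-end by a new vertex, so V′ = 2E = 200.
Each original edge survives, and each old vertex of degree d contributes d new edges; summing degrees gives Σd = 2E, so E′ = E + 2E = 3E = 300.
Each original face survives and each original vertex becomes one new face: F′ = F + V = 102.

200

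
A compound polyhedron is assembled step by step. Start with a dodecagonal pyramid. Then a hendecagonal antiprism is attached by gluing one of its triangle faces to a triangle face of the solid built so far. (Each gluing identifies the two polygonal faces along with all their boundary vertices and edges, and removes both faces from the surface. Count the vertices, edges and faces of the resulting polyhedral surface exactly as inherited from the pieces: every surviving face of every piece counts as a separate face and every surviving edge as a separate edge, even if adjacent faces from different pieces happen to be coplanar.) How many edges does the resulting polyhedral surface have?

65

A dodecagonal pyramid: V=13, E=24, F=13.
Attach a hendecagonal antiprism (V=22, E=44, F=24) along a 3-gon: merge 3 vertices and 3 edges, delete both glued faces → V=32, E=65, F=35.
Check: V − E + F = 32 − 65 + 35 = 2.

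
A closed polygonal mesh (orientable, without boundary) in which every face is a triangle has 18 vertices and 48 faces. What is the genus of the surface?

4

Every face is a triangle, so 2E = 3·48 = 144, giving E = 72.
χ = V − E + F = 18 − 72 + 48 = -6.
For a closed orientable surface χ = 2 − 2g, so g = (2 − (-6))/2 = 4.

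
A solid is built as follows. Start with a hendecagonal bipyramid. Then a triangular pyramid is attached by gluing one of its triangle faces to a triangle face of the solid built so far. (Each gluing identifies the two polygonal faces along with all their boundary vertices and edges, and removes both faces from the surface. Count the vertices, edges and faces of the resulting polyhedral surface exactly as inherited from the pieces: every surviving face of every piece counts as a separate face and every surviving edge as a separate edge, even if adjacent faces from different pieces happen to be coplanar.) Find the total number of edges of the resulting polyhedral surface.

A hendecagonal bipyramid: V=13, E=33, F=22.
Attach a triangular pyramid (V=4, E=6, F=4) along a 3-gon: merge 3 vertices and 3 edges, delete both glued faces → V=14, E=36, F=24.
Check: V − E + F = 14 − 36 + 24 = 2.

36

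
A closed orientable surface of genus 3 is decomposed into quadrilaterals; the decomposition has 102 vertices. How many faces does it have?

106

χ = 2 − 2·3 = -4, and every face is a square so 4F = 2E.
V − E + F = -4 with E = 4F/2 gives 102 − (4/2 − 1)·F = -4, so F = 106 and E = 212.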